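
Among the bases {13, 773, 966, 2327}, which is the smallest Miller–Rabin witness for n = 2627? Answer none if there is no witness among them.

13

n − 1 = 2626 = 2^1 · 1313, so s = 1 and d = 1313.
Base 13: x_0 = 13^1313 mod 2627 = 1016. x_0 ∉ {1, 2626} and s = 1, so 13 is a Miller–Rabin witness and 2627 is composite.
Base 773: x_0 = 773^1313 mod 2627 = 1822. x_0 ∉ {1, 2626} and s = 1, so 773 is a Miller–Rabin witness and 2627 is composite.
Base 966: x_0 = 966^1313 mod 2627 = 2359. x_0 ∉ {1, 2626} and s = 1, so 966 is a Miller–Rabin witness and 2627 is composite.
Base 2327: x_0 = 2327^1313 mod 2627 = 564. x_0 ∉ {1, 2626} and s = 1, so 2327 is a Miller–Rabin witness and 2627 is composite.
The smallest witness among the given bases is 13.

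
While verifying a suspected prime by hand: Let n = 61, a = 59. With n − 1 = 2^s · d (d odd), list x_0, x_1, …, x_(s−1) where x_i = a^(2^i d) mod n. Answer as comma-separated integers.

n − 1 = 60 = 2^2 · 15, so s = 2 and d = 15.
x_0 = 59^15 mod 61 = 50.
x_1 = 50^2 mod 61 = 60.

50, 60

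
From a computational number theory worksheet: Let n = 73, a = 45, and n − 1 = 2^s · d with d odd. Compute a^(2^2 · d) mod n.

n − 1 = 72 = 2^3 · 9, so s = 3 and d = 9.
By repeated squaring, 45^9 ≡ 63 (mod 73).
x_0 = 63.
x_1 = 63^2 mod 73 = 27.
x_2 = 27^2 mod 73 = 72.

72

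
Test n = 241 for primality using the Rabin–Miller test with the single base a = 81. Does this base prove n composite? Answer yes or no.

n − 1 = 240 = 2^4 · 15, so s = 4 and d = 15.
Repeated squaring mod 241: 81^1 ≡ 81, 81^2 ≡ 54, 81^4 ≡ 24, 81^8 ≡ 94.
15 = 8 + 4 + 2 + 1, so 81^15 ≡ 94·24·54·81 ≡ 240 (mod 241).
x_0 = 81^15 mod 241 = 240.
x_0 = 240 ≡ −1, so 81 is not a witness.

no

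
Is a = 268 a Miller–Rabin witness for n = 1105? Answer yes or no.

n − 1 = 1104 = 2^4 · 69, so s = 4 and d = 69.
Repeated squaring mod 1105: 268^1 ≡ 268, 268^2 ≡ 1104, 268^4 ≡ 1, 268^8 ≡ 1, 268^16 ≡ 1, 268^32 ≡ 1, 268^64 ≡ 1.
69 = 64 + 4 + 1, so 268^69 ≡ 1·1·268 ≡ 268 (mod 1105).
x_0 = 268^69 mod 1105 = 268.
x_0 is neither 1 nor 1104, so continue squaring.
x_1 = 268^2 mod 1105 = 1104.
x_1 ≡ −1, so 268 is not a witness.

no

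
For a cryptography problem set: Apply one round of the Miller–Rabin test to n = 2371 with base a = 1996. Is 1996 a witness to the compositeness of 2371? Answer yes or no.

n − 1 = 2370 = 2^1 · 1185, so s = 1 and d = 1185.
x_0 = 1996^1185 mod 2371 = 1.
x_0 = 1, so 1996 is not a witness.

no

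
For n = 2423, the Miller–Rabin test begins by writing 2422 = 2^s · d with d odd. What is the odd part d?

Halving: 2422 → 1211; 1211 is odd.
So 2422 = 2^1 · 1211.

1211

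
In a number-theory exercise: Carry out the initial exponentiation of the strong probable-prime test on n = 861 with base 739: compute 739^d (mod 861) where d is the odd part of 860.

n − 1 = 860 = 2^2 · 215, so s = 2 and d = 215.
By repeated squaring, 739^215 ≡ 247 (mod 861).

247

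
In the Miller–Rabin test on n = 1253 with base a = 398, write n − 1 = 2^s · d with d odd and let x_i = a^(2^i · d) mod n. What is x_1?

n − 1 = 1252 = 2^2 · 313, so s = 2 and d = 313.
x_0 = 398^313 mod 1253 = 34.
x_1 = 34^2 mod 1253 = 1156.

1156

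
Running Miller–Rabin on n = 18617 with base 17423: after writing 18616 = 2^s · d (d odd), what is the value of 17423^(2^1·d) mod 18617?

n − 1 = 18616 = 2^3 · 2327, so s = 3 and d = 2327.
x_0 = 17423^2327 mod 18617 = 13552.
x_1 = 13552^2 mod 18617 = 18616.

18616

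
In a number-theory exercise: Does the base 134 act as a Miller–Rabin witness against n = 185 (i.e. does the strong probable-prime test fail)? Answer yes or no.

n − 1 = 184 = 2^3 · 23, so s = 3 and d = 23.
x_0 = 134^23 mod 185 = 29.
x_0 is neither 1 nor 184, so continue squaring.
x_1 = 29^2 mod 185 = 101.
x_2 = 101^2 mod 185 = 26.
Reached i = s−1 = 2 without hitting −1: 134 is a Miller–Rabin witness and 185 is composite.

yes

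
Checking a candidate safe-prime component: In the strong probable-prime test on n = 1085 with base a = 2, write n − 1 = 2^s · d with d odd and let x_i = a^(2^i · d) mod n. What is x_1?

n − 1 = 1084 = 2^2 · 271, so s = 2 and d = 271.
x_0 = 2^271 mod 1085 = 653.
x_1 = 653^2 mod 1085 = 4.

4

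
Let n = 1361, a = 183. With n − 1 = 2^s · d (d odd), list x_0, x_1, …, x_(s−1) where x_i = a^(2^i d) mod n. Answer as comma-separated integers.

n − 1 = 1360 = 2^4 · 85, so s = 4 and d = 85.
x_0 = 183^85 mod 1361 = 63.
x_1 = 63^2 mod 1361 = 1247.
x_2 = 1247^2 mod 1361 = 747.
x_3 = 747^2 mod 1361 = 1360.

63, 1247, 747, 1360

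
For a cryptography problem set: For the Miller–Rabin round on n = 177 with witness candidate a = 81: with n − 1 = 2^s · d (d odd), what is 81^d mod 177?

48

n − 1 = 176 = 2^4 · 11, so s = 4 and d = 11.
By repeated squaring, 81^11 ≡ 48 (mod 177).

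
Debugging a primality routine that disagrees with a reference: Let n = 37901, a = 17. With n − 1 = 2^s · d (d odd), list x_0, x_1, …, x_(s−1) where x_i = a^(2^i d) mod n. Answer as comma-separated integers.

17181, 13773

n − 1 = 37900 = 2^2 · 9475, so s = 2 and d = 9475.
x_0 = 17^9475 mod 37901 = 17181.
x_1 = 17181^2 mod 37901 = 13773.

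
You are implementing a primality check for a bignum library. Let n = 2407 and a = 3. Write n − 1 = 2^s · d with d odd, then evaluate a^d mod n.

1837

n − 1 = 2406 = 2^1 · 1203, so s = 1 and d = 1203.
By repeated squaring, 3^1203 ≡ 1837 (mod 2407).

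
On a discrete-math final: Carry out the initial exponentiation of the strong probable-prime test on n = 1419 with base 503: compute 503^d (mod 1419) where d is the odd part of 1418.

n − 1 = 1418 = 2^1 · 709, so s = 1 and d = 709.
503^709 mod 1419 = 491.

491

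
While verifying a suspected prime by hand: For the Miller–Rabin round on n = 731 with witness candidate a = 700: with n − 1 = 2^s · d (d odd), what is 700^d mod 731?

n − 1 = 730 = 2^1 · 365, so s = 1 and d = 365.
Repeated squaring mod 731: 700^1 ≡ 700, 700^2 ≡ 230, 700^4 ≡ 268, 700^8 ≡ 186, 700^16 ≡ 239, 700^32 ≡ 103, 700^64 ≡ 375, 700^128 ≡ 273, 700^256 ≡ 698.
365 = 256 + 64 + 32 + 8 + 4 + 1, so 700^365 ≡ 698·375·103·186·268·700 ≡ 29 (mod 731).

29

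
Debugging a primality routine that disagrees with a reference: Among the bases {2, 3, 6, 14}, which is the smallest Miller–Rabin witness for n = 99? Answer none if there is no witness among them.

n − 1 = 98 = 2^1 · 49, so s = 1 and d = 49.
Base 2: x_0 = 2^49 mod 99 = 83. x_0 ∉ {1, 98} and s = 1, so 2 is a Miller–Rabin witness and 99 is composite.
Base 3: x_0 = 3^49 mod 99 = 81. x_0 ∉ {1, 98} and s = 1, so 3 is a Miller–Rabin witness and 99 is composite.
Base 6: x_0 = 6^49 mod 99 = 90. x_0 ∉ {1, 98} and s = 1, so 6 is a Miller–Rabin witness and 99 is composite.
Base 14: x_0 = 14^49 mod 99 = 59. x_0 ∉ {1, 98} and s = 1, so 14 is a Miller–Rabin witness and 99 is composite.
The smallest witness among the given bases is 2.

2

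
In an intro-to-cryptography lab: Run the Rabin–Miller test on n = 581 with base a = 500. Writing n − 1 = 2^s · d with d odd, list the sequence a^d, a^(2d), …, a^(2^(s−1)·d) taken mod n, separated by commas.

n − 1 = 580 = 2^2 · 145, so s = 2 and d = 145.
x_0 = 500^145 mod 581 = 101.
x_1 = 101^2 mod 581 = 324.

101, 324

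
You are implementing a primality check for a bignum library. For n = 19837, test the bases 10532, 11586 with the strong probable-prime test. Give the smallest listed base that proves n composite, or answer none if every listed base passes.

10532

n − 1 = 19836 = 2^2 · 4959, so s = 2 and d = 4959.
Base 10532: x_0 = 10532^4959 mod 19837 = 125. x_0 is neither 1 nor 19836, so continue squaring. x_1 = 125^2 mod 19837 = 15625. Reached i = s−1 = 1 without hitting −1: 10532 is a Miller–Rabin witness and 19837 is composite.
Base 11586: x_0 = 11586^4959 mod 19837 = 13598. x_0 is neither 1 nor 19836, so continue squaring. x_1 = 13598^2 mod 19837 = 4927. Reached i = s−1 = 1 without hitting −1: 11586 is a Miller–Rabin witness and 19837 is composite.
The smallest witness among the given bases is 10532.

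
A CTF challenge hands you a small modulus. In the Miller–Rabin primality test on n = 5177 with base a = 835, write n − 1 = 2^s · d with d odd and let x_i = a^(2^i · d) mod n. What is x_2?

n − 1 = 5176 = 2^3 · 647, so s = 3 and d = 647.
x_0 = 835^647 mod 5177 = 1670.
x_1 = 1670^2 mod 5177 = 3674.
x_2 = 3674^2 mod 5177 = 1837.

1837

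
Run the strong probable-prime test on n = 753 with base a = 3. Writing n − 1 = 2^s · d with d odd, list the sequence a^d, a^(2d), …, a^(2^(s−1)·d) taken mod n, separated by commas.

36, 543, 426, 3

n − 1 = 752 = 2^4 · 47, so s = 4 and d = 47.
x_0 = 3^47 mod 753 = 36.
x_1 = 36^2 mod 753 = 543.
x_2 = 543^2 mod 753 = 426.
x_3 = 426^2 mod 753 = 3.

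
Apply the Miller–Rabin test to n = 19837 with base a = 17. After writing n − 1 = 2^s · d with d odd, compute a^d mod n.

n − 1 = 19836 = 2^2 · 4959, so s = 2 and d = 4959.
17^4959 mod 19837 = 19449.

19449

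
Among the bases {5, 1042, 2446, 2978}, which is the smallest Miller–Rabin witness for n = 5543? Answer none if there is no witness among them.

n − 1 = 5542 = 2^1 · 2771, so s = 1 and d = 2771.
Base 5: x_0 = 5^2771 mod 5543 = 3694. x_0 ∉ {1, 5542} and s = 1, so 5 is a Miller–Rabin witness and 5543 is composite.
Base 1042: x_0 = 1042^2771 mod 5543 = 3460. x_0 ∉ {1, 5542} and s = 1, so 1042 is a Miller–Rabin witness and 5543 is composite.
Base 2446: x_0 = 2446^2771 mod 5543 = 4856. x_0 ∉ {1, 5542} and s = 1, so 2446 is a Miller–Rabin witness and 5543 is composite.
Base 2978: x_0 = 2978^2771 mod 5543 = 2091. x_0 ∉ {1, 5542} and s = 1, so 2978 is a Miller–Rabin witness and 5543 is composite.
The smallest witness among the given bases is 5.

5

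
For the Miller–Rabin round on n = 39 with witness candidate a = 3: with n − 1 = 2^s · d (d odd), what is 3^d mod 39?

n − 1 = 38 = 2^1 · 19, so s = 1 and d = 19.
3^19 mod 39 = 3.

3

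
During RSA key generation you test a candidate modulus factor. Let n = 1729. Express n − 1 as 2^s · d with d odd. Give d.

Halving: 1728 → 864 → 432 → 216 → 108 → 54 → 27; 27 is odd.
So 1728 = 2^6 · 27.

27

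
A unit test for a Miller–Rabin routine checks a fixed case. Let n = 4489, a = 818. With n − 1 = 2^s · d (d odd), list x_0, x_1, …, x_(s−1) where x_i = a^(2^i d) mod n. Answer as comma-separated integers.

537, 1073, 2145

n − 1 = 4488 = 2^3 · 561, so s = 3 and d = 561.
x_0 = 818^561 mod 4489 = 537.
x_1 = 537^2 mod 4489 = 1073.
x_2 = 1073^2 mod 4489 = 2145.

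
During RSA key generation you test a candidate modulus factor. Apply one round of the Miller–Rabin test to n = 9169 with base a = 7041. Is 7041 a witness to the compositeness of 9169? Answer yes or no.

n − 1 = 9168 = 2^4 · 573, so s = 4 and d = 573.
Repeated squaring mod 9169: 7041^1 ≡ 7041, 7041^2 ≡ 8067, 7041^4 ≡ 4096, 7041^8 ≡ 7115, 7041^16 ≡ 1176, 7041^32 ≡ 7626, 7041^64 ≡ 6078, 7041^128 ≡ 183, 7041^256 ≡ 5982, 7041^512 ≡ 6886.
573 = 512 + 32 + 16 + 8 + 4 + 1, so 7041^573 ≡ 6886·7626·1176·7115·4096·7041 ≡ 7306 (mod 9169).
x_0 = 7041^573 mod 9169 = 7306.
x_0 is neither 1 nor 9168, so continue squaring.
x_1 = 7306^2 mod 9169 = 4887.
x_2 = 4887^2 mod 9169 = 6693.
x_3 = 6693^2 mod 9169 = 5684.
Reached i = s−1 = 3 without hitting −1: 7041 is a Miller–Rabin witness and 9169 is composite.

yes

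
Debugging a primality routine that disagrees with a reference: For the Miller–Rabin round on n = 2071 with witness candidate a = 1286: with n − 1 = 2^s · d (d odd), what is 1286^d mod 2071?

n − 1 = 2070 = 2^1 · 1035, so s = 1 and d = 1035.
Repeated squaring mod 2071: 1286^1 ≡ 1286, 1286^2 ≡ 1138, 1286^4 ≡ 669, 1286^8 ≡ 225, 1286^16 ≡ 921, 1286^32 ≡ 1202, 1286^64 ≡ 1317, 1286^128 ≡ 1062, 1286^256 ≡ 1220, 1286^512 ≡ 1422, 1286^1024 ≡ 788.
1035 = 1024 + 8 + 2 + 1, so 1286^1035 ≡ 788·225·1138·1286 ≡ 1481 (mod 2071).

1481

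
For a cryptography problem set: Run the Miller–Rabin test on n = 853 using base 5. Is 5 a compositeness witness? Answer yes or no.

n − 1 = 852 = 2^2 · 213, so s = 2 and d = 213.
x_0 = 5^213 mod 853 = 520.
x_0 is neither 1 nor 852, so continue squaring.
x_1 = 520^2 mod 853 = 852.
x_1 ≡ −1, so 5 is not a witness.

no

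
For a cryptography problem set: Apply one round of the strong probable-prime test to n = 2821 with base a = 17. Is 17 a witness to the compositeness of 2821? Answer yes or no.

n − 1 = 2820 = 2^2 · 705, so s = 2 and d = 705.
x_0 = 17^705 mod 2821 = 2820.
x_0 = 2820 ≡ −1, so 17 is not a witness.

no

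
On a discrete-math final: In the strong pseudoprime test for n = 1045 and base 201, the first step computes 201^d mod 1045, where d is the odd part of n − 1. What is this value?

476

n − 1 = 1044 = 2^2 · 261, so s = 2 and d = 261.
Repeated squaring mod 1045: 201^1 ≡ 201, 201^2 ≡ 691, 201^4 ≡ 961, 201^8 ≡ 786, 201^16 ≡ 201, 201^32 ≡ 691, 201^64 ≡ 961, 201^128 ≡ 786, 201^256 ≡ 201.
261 = 256 + 4 + 1, so 201^261 ≡ 201·961·201 ≡ 476 (mod 1045).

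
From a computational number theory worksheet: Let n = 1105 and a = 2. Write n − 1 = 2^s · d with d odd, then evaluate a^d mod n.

n − 1 = 1104 = 2^4 · 69, so s = 4 and d = 69.
2^69 mod 1105 = 967.

967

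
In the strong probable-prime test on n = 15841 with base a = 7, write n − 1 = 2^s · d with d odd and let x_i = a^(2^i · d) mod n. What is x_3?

6790

n − 1 = 15840 = 2^5 · 495, so s = 5 and d = 495.
Repeated squaring mod 15841: 7^1 ≡ 7, 7^2 ≡ 49, 7^4 ≡ 2401, 7^8 ≡ 14518, 7^16 ≡ 7819, 7^32 ≡ 6342, 7^64 ≡ 665, 7^128 ≡ 14518, 7^256 ≡ 7819.
495 = 256 + 128 + 64 + 32 + 8 + 4 + 2 + 1, so 7^495 ≡ 7819·14518·665·6342·14518·2401·49·7 ≡ 12432 (mod 15841).
x_0 = 12432.
x_1 = 12432^2 mod 15841 = 9828.
x_2 = 9828^2 mod 15841 = 7007.
x_3 = 7007^2 mod 15841 = 6790.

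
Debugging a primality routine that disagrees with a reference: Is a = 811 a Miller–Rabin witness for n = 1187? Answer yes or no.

n − 1 = 1186 = 2^1 · 593, so s = 1 and d = 593.
x_0 = 811^593 mod 1187 = 1186.
x_0 = 1186 ≡ −1, so 811 is not a witness.

no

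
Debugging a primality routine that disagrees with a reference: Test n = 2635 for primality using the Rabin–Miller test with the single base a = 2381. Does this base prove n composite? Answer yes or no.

n − 1 = 2634 = 2^1 · 1317, so s = 1 and d = 1317.
x_0 = 2381^1317 mod 2635 = 1.
x_0 = 1, so 2381 is not a witness.

no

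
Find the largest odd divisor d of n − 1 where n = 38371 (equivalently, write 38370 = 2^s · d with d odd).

Halving: 38370 → 19185; 19185 is odd.
So 38370 = 2^1 · 19185.

19185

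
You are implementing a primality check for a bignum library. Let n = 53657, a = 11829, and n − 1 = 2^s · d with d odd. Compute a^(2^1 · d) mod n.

49106

n − 1 = 53656 = 2^3 · 6707, so s = 3 and d = 6707.
Repeated squaring mod 53657: 11829^1 ≡ 11829, 11829^2 ≡ 41442, 11829^4 ≡ 39765, 11829^8 ≡ 37092, 11829^16 ≡ 50984, 11829^32 ≡ 8548, 11829^64 ≡ 41127, 11829^128 ≡ 518, 11829^256 ≡ 39, 11829^512 ≡ 1521, 11829^1024 ≡ 6190, 11829^2048 ≡ 5002, 11829^4096 ≡ 15842.
6707 = 4096 + 2048 + 512 + 32 + 16 + 2 + 1, so 11829^6707 ≡ 15842·5002·1521·8548·50984·41442·11829 ≡ 21149 (mod 53657).
x_0 = 21149.
x_1 = 21149^2 mod 53657 = 49106.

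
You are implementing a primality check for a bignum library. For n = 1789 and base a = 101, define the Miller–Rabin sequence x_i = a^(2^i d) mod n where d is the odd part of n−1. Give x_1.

1788

n − 1 = 1788 = 2^2 · 447, so s = 2 and d = 447.
x_0 = 101^447 mod 1789 = 1065.
x_1 = 1065^2 mod 1789 = 1788.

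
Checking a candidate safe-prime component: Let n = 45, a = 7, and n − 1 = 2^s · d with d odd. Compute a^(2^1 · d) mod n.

n − 1 = 44 = 2^2 · 11, so s = 2 and d = 11.
x_0 = 7^11 mod 45 = 13.
x_1 = 13^2 mod 45 = 34.

34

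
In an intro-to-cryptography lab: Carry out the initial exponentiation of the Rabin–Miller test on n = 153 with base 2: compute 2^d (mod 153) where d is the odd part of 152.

110

n − 1 = 152 = 2^3 · 19, so s = 3 and d = 19.
2^19 mod 153 = 110.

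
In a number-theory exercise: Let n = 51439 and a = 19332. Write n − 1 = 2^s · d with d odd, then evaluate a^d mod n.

1

n − 1 = 51438 = 2^1 · 25719, so s = 1 and d = 25719.
Repeated squaring mod 51439: 19332^1 ≡ 19332, 19332^2 ≡ 21889, 19332^4 ≡ 25475, 19332^8 ≡ 21201, 19332^16 ≡ 8419, 19332^32 ≡ 48058, 19332^64 ≡ 11703, 19332^128 ≡ 29591, 19332^256 ≡ 32623, 19332^512 ≡ 38658, 19332^1024 ≡ 35136, 19332^2048 ≡ 2496, 19332^4096 ≡ 5897, 19332^8192 ≡ 1845, 19332^16384 ≡ 9051.
25719 = 16384 + 8192 + 1024 + 64 + 32 + 16 + 4 + 2 + 1, so 19332^25719 ≡ 9051·1845·35136·11703·48058·8419·25475·21889·19332 ≡ 1 (mod 51439).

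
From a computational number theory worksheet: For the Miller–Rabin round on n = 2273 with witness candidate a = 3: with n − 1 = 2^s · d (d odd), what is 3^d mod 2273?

1100

n − 1 = 2272 = 2^5 · 71, so s = 5 and d = 71.
Repeated squaring mod 2273: 3^1 ≡ 3, 3^2 ≡ 9, 3^4 ≡ 81, 3^8 ≡ 2015, 3^16 ≡ 647, 3^32 ≡ 377, 3^64 ≡ 1203.
71 = 64 + 4 + 2 + 1, so 3^71 ≡ 1203·81·9·3 ≡ 1100 (mod 2273).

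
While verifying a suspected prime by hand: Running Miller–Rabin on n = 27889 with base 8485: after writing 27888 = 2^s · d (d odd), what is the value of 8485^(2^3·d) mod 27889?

n − 1 = 27888 = 2^4 · 1743, so s = 4 and d = 1743.
x_0 = 8485^1743 mod 27889 = 14361.
x_1 = 14361^2 mod 27889 = 27055.
x_2 = 27055^2 mod 27889 = 26220.
x_3 = 26220^2 mod 27889 = 24550.

24550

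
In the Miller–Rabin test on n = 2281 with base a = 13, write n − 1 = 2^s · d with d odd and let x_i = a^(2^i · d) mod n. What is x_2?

n − 1 = 2280 = 2^3 · 285, so s = 3 and d = 285.
x_0 = 13^285 mod 2281 = 1074.
x_1 = 1074^2 mod 2281 = 1571.
x_2 = 1571^2 mod 2281 = 2280.

2280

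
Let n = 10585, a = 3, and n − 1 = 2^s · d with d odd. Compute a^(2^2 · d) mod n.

1

n − 1 = 10584 = 2^3 · 1323, so s = 3 and d = 1323.
x_0 = 3^1323 mod 10585 = 8422.
x_1 = 8422^2 mod 10585 = 10584.
x_2 = 10584^2 mod 10585 = 1.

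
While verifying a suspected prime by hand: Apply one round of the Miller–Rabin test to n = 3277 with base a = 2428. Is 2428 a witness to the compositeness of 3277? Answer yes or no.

yes

n − 1 = 3276 = 2^2 · 819, so s = 2 and d = 819.
x_0 = 2428^819 mod 3277 = 2187.
x_0 is neither 1 nor 3276, so continue squaring.
x_1 = 2187^2 mod 3277 = 1826.
Reached i = s−1 = 1 without hitting −1: 2428 is a Miller–Rabin witness and 3277 is composite.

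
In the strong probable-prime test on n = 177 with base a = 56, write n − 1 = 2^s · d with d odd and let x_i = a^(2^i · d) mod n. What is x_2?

n − 1 = 176 = 2^4 · 11, so s = 4 and d = 11.
Repeated squaring mod 177: 56^1 ≡ 56, 56^2 ≡ 127, 56^4 ≡ 22, 56^8 ≡ 130.
11 = 8 + 2 + 1, so 56^11 ≡ 130·127·56 ≡ 89 (mod 177).
x_0 = 89.
x_1 = 89^2 mod 177 = 133.
x_2 = 133^2 mod 177 = 166.

166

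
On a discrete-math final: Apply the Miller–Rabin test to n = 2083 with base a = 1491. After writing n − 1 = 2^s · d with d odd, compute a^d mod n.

n − 1 = 2082 = 2^1 · 1041, so s = 1 and d = 1041.
Repeated squaring mod 2083: 1491^1 ≡ 1491, 1491^2 ≡ 520, 1491^4 ≡ 1693, 1491^8 ≡ 41, 1491^16 ≡ 1681, 1491^32 ≡ 1213, 1491^64 ≡ 771, 1491^128 ≡ 786, 1491^256 ≡ 1228, 1491^512 ≡ 1975, 1491^1024 ≡ 1249.
1041 = 1024 + 16 + 1, so 1491^1041 ≡ 1249·1681·1491 ≡ 2082 (mod 2083).

2082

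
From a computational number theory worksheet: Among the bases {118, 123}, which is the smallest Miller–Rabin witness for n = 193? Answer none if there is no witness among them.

n − 1 = 192 = 2^6 · 3, so s = 6 and d = 3.
Base 118: x_0 = 118^3 mod 193 = 23. x_0 is neither 1 nor 192, so continue squaring. x_1 = 23^2 mod 193 = 143. x_2 = 143^2 mod 193 = 184. x_3 = 184^2 mod 193 = 81. x_4 = 81^2 mod 193 = 192. x_4 ≡ −1, so 118 is not a witness.
Base 123: x_0 = 123^3 mod 193 = 154. x_0 is neither 1 nor 192, so continue squaring. x_1 = 154^2 mod 193 = 170. x_2 = 170^2 mod 193 = 143. x_3 = 143^2 mod 193 = 184. x_4 = 184^2 mod 193 = 81. x_5 = 81^2 mod 193 = 192. x_5 ≡ −1, so 123 is not a witness.
No listed base is a witness for 193.

none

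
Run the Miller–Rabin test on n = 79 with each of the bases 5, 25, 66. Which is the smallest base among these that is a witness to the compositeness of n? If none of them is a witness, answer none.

none

n − 1 = 78 = 2^1 · 39, so s = 1 and d = 39.
Base 5: x_0 = 5^39 mod 79 = 1. x_0 = 1, so 5 is not a witness.
Base 25: x_0 = 25^39 mod 79 = 1. x_0 = 1, so 25 is not a witness.
Base 66: x_0 = 66^39 mod 79 = 78. x_0 = 78 ≡ −1, so 66 is not a witness.
No listed base is a witness for 79.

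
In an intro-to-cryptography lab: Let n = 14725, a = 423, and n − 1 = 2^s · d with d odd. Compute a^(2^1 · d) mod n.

9254

n − 1 = 14724 = 2^2 · 3681, so s = 2 and d = 3681.
Repeated squaring mod 14725: 423^1 ≡ 423, 423^2 ≡ 2229, 423^4 ≡ 6116, 423^8 ≡ 3956, 423^16 ≡ 11986, 423^32 ≡ 7096, 423^64 ≡ 8441, 423^128 ≡ 10931, 423^256 ≡ 8111, 423^512 ≡ 11746, 423^1024 ≡ 9991, 423^2048 ≡ 14031.
3681 = 2048 + 1024 + 512 + 64 + 32 + 1, so 423^3681 ≡ 14031·9991·11746·8441·7096·423 ≡ 9273 (mod 14725).
x_0 = 9273.
x_1 = 9273^2 mod 14725 = 9254.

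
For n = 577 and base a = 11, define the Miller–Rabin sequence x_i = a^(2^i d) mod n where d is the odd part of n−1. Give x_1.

n − 1 = 576 = 2^6 · 9, so s = 6 and d = 9.
x_0 = 11^9 mod 577 = 263.
x_1 = 263^2 mod 577 = 506.

506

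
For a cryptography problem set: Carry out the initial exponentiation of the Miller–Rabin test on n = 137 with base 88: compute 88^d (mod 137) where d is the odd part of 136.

n − 1 = 136 = 2^3 · 17, so s = 3 and d = 17.
Repeated squaring mod 137: 88^1 ≡ 88, 88^2 ≡ 72, 88^4 ≡ 115, 88^8 ≡ 73, 88^16 ≡ 123.
17 = 16 + 1, so 88^17 ≡ 123·88 ≡ 1 (mod 137).

1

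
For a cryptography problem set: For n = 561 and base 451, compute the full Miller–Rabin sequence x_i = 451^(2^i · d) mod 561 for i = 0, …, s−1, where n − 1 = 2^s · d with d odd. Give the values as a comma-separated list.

n − 1 = 560 = 2^4 · 35, so s = 4 and d = 35.
x_0 = 451^35 mod 561 = 253.
x_1 = 253^2 mod 561 = 55.
x_2 = 55^2 mod 561 = 220.
x_3 = 220^2 mod 561 = 154.

253, 55, 220, 154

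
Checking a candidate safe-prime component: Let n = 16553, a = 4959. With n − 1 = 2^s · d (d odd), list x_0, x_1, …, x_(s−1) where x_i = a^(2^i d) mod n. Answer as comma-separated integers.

7630, 16552, 1

n − 1 = 16552 = 2^3 · 2069, so s = 3 and d = 2069.
x_0 = 4959^2069 mod 16553 = 7630.
x_1 = 7630^2 mod 16553 = 16552.
x_2 = 16552^2 mod 16553 = 1.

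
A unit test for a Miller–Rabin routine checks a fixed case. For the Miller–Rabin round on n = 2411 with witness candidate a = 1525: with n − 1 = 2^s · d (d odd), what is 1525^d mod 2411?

2410

n − 1 = 2410 = 2^1 · 1205, so s = 1 and d = 1205.
1525^1205 mod 2411 = 2410.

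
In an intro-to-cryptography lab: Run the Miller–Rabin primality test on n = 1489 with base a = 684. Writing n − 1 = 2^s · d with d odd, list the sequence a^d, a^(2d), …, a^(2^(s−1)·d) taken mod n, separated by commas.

n − 1 = 1488 = 2^4 · 93, so s = 4 and d = 93.
x_0 = 684^93 mod 1489 = 397.
x_1 = 397^2 mod 1489 = 1264.
x_2 = 1264^2 mod 1489 = 1488.
x_3 = 1488^2 mod 1489 = 1.

397, 1264, 1488, 1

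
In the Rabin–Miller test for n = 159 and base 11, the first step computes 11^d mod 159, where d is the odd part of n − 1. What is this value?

11

n − 1 = 158 = 2^1 · 79, so s = 1 and d = 79.
Repeated squaring mod 159: 11^1 ≡ 11, 11^2 ≡ 121, 11^4 ≡ 13, 11^8 ≡ 10, 11^16 ≡ 100, 11^32 ≡ 142, 11^64 ≡ 130.
79 = 64 + 8 + 4 + 2 + 1, so 11^79 ≡ 130·10·13·121·11 ≡ 11 (mod 159).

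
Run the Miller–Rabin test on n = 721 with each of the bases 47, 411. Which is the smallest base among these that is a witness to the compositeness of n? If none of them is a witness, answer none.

n − 1 = 720 = 2^4 · 45, so s = 4 and d = 45.
Base 47: x_0 = 47^45 mod 721 = 720. x_0 = 720 ≡ −1, so 47 is not a witness.
Base 411: x_0 = 411^45 mod 721 = 720. x_0 = 720 ≡ −1, so 411 is not a witness.
No listed base is a witness for 721.

none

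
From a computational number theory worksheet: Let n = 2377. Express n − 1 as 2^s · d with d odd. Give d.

Halving: 2376 → 1188 → 594 → 297; 297 is odd.
So 2376 = 2^3 · 297.

297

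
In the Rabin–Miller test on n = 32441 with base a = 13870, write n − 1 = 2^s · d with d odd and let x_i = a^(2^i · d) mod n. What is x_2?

n − 1 = 32440 = 2^3 · 4055, so s = 3 and d = 4055.
Repeated squaring mod 32441: 13870^1 ≡ 13870, 13870^2 ≡ 1770, 13870^4 ≡ 18564, 13870^8 ≡ 1353, 13870^16 ≡ 13913, 13870^32 ≡ 28563, 13870^64 ≡ 18701, 13870^128 ≡ 13421, 13870^256 ≡ 10809, 13870^512 ≡ 14440, 13870^1024 ≡ 15293, 13870^2048 ≡ 8680.
4055 = 2048 + 1024 + 512 + 256 + 128 + 64 + 16 + 4 + 2 + 1, so 13870^4055 ≡ 8680·15293·14440·10809·13421·18701·13913·18564·1770·13870 ≡ 32440 (mod 32441).
x_0 = 32440.
x_1 = 32440^2 mod 32441 = 1.
x_2 = 1^2 mod 32441 = 1.

1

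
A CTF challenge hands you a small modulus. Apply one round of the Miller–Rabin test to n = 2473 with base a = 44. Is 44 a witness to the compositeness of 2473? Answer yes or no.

no

n − 1 = 2472 = 2^3 · 309, so s = 3 and d = 309.
x_0 = 44^309 mod 2473 = 1906.
x_0 is neither 1 nor 2472, so continue squaring.
x_1 = 1906^2 mod 2473 = 2472.
x_1 ≡ −1, so 44 is not a witness.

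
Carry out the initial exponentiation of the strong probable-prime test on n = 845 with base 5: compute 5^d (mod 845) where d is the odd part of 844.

125

n − 1 = 844 = 2^2 · 211, so s = 2 and d = 211.
Repeated squaring mod 845: 5^1 ≡ 5, 5^2 ≡ 25, 5^4 ≡ 625, 5^8 ≡ 235, 5^16 ≡ 300, 5^32 ≡ 430, 5^64 ≡ 690, 5^128 ≡ 365.
211 = 128 + 64 + 16 + 2 + 1, so 5^211 ≡ 365·690·300·25·5 ≡ 125 (mod 845).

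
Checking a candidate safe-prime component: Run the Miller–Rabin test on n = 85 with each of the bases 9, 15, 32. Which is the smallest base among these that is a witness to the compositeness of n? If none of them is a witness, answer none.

n − 1 = 84 = 2^2 · 21, so s = 2 and d = 21.
Base 9: x_0 = 9^21 mod 85 = 59. x_0 is neither 1 nor 84, so continue squaring. x_1 = 59^2 mod 85 = 81. Reached i = s−1 = 1 without hitting −1: 9 is a Miller–Rabin witness and 85 is composite.
Base 15: x_0 = 15^21 mod 85 = 70. x_0 is neither 1 nor 84, so continue squaring. x_1 = 70^2 mod 85 = 55. Reached i = s−1 = 1 without hitting −1: 15 is a Miller–Rabin witness and 85 is composite.
Base 32: x_0 = 32^21 mod 85 = 2. x_0 is neither 1 nor 84, so continue squaring. x_1 = 2^2 mod 85 = 4. Reached i = s−1 = 1 without hitting −1: 32 is a Miller–Rabin witness and 85 is composite.
The smallest witness among the given bases is 9.

9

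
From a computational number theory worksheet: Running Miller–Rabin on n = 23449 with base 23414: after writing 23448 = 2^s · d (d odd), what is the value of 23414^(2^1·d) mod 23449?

n − 1 = 23448 = 2^3 · 2931, so s = 3 and d = 2931.
x_0 = 23414^2931 mod 23449 = 3927.
x_1 = 3927^2 mod 23449 = 15336.

15336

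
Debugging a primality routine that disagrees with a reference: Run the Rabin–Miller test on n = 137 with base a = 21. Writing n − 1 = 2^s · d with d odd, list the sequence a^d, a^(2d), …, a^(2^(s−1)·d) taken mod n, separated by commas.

n − 1 = 136 = 2^3 · 17, so s = 3 and d = 17.
x_0 = 21^17 mod 137 = 96.
x_1 = 96^2 mod 137 = 37.
x_2 = 37^2 mod 137 = 136.

96, 37, 136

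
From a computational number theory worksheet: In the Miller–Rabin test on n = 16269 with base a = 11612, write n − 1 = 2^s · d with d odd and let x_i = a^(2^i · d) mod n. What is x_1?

6988

n − 1 = 16268 = 2^2 · 4067, so s = 2 and d = 4067.
x_0 = 11612^4067 mod 16269 = 6716.
x_1 = 6716^2 mod 16269 = 6988.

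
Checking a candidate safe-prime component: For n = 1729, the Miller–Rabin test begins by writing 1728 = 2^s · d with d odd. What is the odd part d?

Halving: 1728 → 864 → 432 → 216 → 108 → 54 → 27; 27 is odd.
So 1728 = 2^6 · 27.

27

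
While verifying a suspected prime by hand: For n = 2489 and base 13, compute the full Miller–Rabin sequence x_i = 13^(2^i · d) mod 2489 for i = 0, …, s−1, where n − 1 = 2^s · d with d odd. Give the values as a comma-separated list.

n − 1 = 2488 = 2^3 · 311, so s = 3 and d = 311.
x_0 = 13^311 mod 2489 = 1173.
x_1 = 1173^2 mod 2489 = 2001.
x_2 = 2001^2 mod 2489 = 1689.

1173, 2001, 1689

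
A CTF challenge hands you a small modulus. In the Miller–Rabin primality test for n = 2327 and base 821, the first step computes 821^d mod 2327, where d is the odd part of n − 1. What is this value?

1840

n − 1 = 2326 = 2^1 · 1163, so s = 1 and d = 1163.
821^1163 mod 2327 = 1840.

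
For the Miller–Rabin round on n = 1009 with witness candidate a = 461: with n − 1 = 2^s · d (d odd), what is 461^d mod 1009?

n − 1 = 1008 = 2^4 · 63, so s = 4 and d = 63.
Repeated squaring mod 1009: 461^1 ≡ 461, 461^2 ≡ 631, 461^4 ≡ 615, 461^8 ≡ 859, 461^16 ≡ 302, 461^32 ≡ 394.
63 = 32 + 16 + 8 + 4 + 2 + 1, so 461^63 ≡ 394·302·859·615·631·461 ≡ 247 (mod 1009).

247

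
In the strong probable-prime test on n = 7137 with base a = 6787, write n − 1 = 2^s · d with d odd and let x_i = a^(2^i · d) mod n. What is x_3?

n − 1 = 7136 = 2^5 · 223, so s = 5 and d = 223.
x_0 = 6787^223 mod 7137 = 5851.
x_1 = 5851^2 mod 7137 = 5149.
x_2 = 5149^2 mod 7137 = 5383.
x_3 = 5383^2 mod 7137 = 469.

469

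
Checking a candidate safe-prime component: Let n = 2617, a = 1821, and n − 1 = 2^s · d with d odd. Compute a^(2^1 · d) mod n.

667

n − 1 = 2616 = 2^3 · 327, so s = 3 and d = 327.
Repeated squaring mod 2617: 1821^1 ≡ 1821, 1821^2 ≡ 302, 1821^4 ≡ 2226, 1821^8 ≡ 1095, 1821^16 ≡ 439, 1821^32 ≡ 1680, 1821^64 ≡ 1274, 1821^128 ≡ 536, 1821^256 ≡ 2043.
327 = 256 + 64 + 4 + 2 + 1, so 1821^327 ≡ 2043·1274·2226·302·1821 ≡ 2009 (mod 2617).
x_0 = 2009.
x_1 = 2009^2 mod 2617 = 667.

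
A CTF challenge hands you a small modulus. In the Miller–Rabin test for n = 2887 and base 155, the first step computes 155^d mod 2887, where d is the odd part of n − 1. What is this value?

n − 1 = 2886 = 2^1 · 1443, so s = 1 and d = 1443.
Repeated squaring mod 2887: 155^1 ≡ 155, 155^2 ≡ 929, 155^4 ≡ 2715, 155^8 ≡ 714, 155^16 ≡ 1684, 155^32 ≡ 822, 155^64 ≡ 126, 155^128 ≡ 1441, 155^256 ≡ 728, 155^512 ≡ 1663, 155^1024 ≡ 2710.
1443 = 1024 + 256 + 128 + 32 + 2 + 1, so 155^1443 ≡ 2710·728·1441·822·929·155 ≡ 1 (mod 2887).

1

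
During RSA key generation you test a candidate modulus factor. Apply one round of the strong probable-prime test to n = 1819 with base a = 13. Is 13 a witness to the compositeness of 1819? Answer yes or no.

yes

n − 1 = 1818 = 2^1 · 909, so s = 1 and d = 909.
By repeated squaring, 13^909 ≡ 64 (mod 1819).
x_0 = 13^909 mod 1819 = 64.
x_0 ∉ {1, 1818} and s = 1, so 13 is a Miller–Rabin witness and 1819 is composite.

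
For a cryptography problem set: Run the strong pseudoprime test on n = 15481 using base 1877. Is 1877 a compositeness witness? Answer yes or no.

no

n − 1 = 15480 = 2^3 · 1935, so s = 3 and d = 1935.
x_0 = 1877^1935 mod 15481 = 12751.
x_0 is neither 1 nor 15480, so continue squaring.
x_1 = 12751^2 mod 15481 = 6539.
x_2 = 6539^2 mod 15481 = 15480.
x_2 ≡ −1, so 1877 is not a witness.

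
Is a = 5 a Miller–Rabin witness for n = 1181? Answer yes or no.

no

n − 1 = 1180 = 2^2 · 295, so s = 2 and d = 295.
x_0 = 5^295 mod 1181 = 1180.
x_0 = 1180 ≡ −1, so 5 is not a witness.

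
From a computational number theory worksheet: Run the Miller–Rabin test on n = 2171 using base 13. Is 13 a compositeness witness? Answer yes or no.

yes

n − 1 = 2170 = 2^1 · 1085, so s = 1 and d = 1085.
x_0 = 13^1085 mod 2171 = 1495.
x_0 ∉ {1, 2170} and s = 1, so 13 is a Miller–Rabin witness and 2171 is composite.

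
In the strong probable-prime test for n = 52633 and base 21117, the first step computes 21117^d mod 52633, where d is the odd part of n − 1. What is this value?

10198

n − 1 = 52632 = 2^3 · 6579, so s = 3 and d = 6579.
By repeated squaring, 21117^6579 ≡ 10198 (mod 52633).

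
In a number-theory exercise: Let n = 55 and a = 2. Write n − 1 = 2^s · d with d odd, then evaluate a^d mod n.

18

n − 1 = 54 = 2^1 · 27, so s = 1 and d = 27.
2^27 mod 55 = 18.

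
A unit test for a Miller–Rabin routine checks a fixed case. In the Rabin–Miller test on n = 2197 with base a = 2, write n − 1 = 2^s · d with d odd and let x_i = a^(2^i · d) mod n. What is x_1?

n − 1 = 2196 = 2^2 · 549, so s = 2 and d = 549.
x_0 = 2^549 mod 2197 = 1175.
x_1 = 1175^2 mod 2197 = 909.

909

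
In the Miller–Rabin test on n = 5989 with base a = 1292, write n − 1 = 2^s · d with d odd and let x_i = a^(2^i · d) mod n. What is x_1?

5307

n − 1 = 5988 = 2^2 · 1497, so s = 2 and d = 1497.
x_0 = 1292^1497 mod 5989 = 4324.
x_1 = 4324^2 mod 5989 = 5307.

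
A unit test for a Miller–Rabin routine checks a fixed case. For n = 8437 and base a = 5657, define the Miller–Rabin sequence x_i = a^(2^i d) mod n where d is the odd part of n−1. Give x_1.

181

n − 1 = 8436 = 2^2 · 2109, so s = 2 and d = 2109.
Repeated squaring mod 8437: 5657^1 ≡ 5657, 5657^2 ≡ 108, 5657^4 ≡ 3227, 5657^8 ≡ 2271, 5657^16 ≡ 2434, 5657^32 ≡ 1582, 5657^64 ≡ 5372, 5657^128 ≡ 3844, 5657^256 ≡ 3149, 5657^512 ≡ 2726, 5657^1024 ≡ 6516, 5657^2048 ≡ 3272.
2109 = 2048 + 32 + 16 + 8 + 4 + 1, so 5657^2109 ≡ 3272·1582·2434·2271·3227·5657 ≡ 356 (mod 8437).
x_0 = 356.
x_1 = 356^2 mod 8437 = 181.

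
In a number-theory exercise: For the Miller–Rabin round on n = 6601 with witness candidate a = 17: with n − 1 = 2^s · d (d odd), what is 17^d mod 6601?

n − 1 = 6600 = 2^3 · 825, so s = 3 and d = 825.
17^825 mod 6601 = 5795.

5795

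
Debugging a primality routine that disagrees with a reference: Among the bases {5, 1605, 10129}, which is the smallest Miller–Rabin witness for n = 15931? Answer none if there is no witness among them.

n − 1 = 15930 = 2^1 · 7965, so s = 1 and d = 7965.
Base 5: x_0 = 5^7965 mod 15931 = 1963. x_0 ∉ {1, 15930} and s = 1, so 5 is a Miller–Rabin witness and 15931 is composite.
Base 1605: x_0 = 1605^7965 mod 15931 = 3290. x_0 ∉ {1, 15930} and s = 1, so 1605 is a Miller–Rabin witness and 15931 is composite.
Base 10129: x_0 = 10129^7965 mod 15931 = 13867. x_0 ∉ {1, 15930} and s = 1, so 10129 is a Miller–Rabin witness and 15931 is composite.
The smallest witness among the given bases is 5.

5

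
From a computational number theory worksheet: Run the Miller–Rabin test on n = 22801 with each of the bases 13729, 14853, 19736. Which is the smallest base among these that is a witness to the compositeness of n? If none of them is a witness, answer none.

14853

n − 1 = 22800 = 2^4 · 1425, so s = 4 and d = 1425.
Base 13729: x_0 = 13729^1425 mod 22801 = 1. x_0 = 1, so 13729 is not a witness.
Base 14853: x_0 = 14853^1425 mod 22801 = 8457. x_0 is neither 1 nor 22800, so continue squaring. x_1 = 8457^2 mod 22801 = 16913. x_2 = 16913^2 mod 22801 = 11024. x_3 = 11024^2 mod 22801 = 22047. Reached i = s−1 = 3 without hitting −1: 14853 is a Miller–Rabin witness and 22801 is composite.
Base 19736: x_0 = 19736^1425 mod 22801 = 22045. x_0 is neither 1 nor 22800, so continue squaring. x_1 = 22045^2 mod 22801 = 1511. x_2 = 1511^2 mod 22801 = 3021. x_3 = 3021^2 mod 22801 = 6041. Reached i = s−1 = 3 without hitting −1: 19736 is a Miller–Rabin witness and 22801 is composite.
The smallest witness among the given bases is 14853.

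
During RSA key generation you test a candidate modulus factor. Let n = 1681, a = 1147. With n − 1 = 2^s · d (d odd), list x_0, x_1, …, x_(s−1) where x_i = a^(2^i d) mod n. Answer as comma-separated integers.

1188, 985, 288, 575

n − 1 = 1680 = 2^4 · 105, so s = 4 and d = 105.
x_0 = 1147^105 mod 1681 = 1188.
x_1 = 1188^2 mod 1681 = 985.
x_2 = 985^2 mod 1681 = 288.
x_3 = 288^2 mod 1681 = 575.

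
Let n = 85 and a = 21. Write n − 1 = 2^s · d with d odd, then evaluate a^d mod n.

21

n − 1 = 84 = 2^2 · 21, so s = 2 and d = 21.
21^21 mod 85 = 21.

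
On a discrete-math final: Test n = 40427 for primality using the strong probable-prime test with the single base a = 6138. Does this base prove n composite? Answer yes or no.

no

n − 1 = 40426 = 2^1 · 20213, so s = 1 and d = 20213.
x_0 = 6138^20213 mod 40427 = 40426.
x_0 = 40426 ≡ −1, so 6138 is not a witness.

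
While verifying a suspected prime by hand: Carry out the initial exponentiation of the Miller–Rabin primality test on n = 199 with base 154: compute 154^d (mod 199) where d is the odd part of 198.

n − 1 = 198 = 2^1 · 99, so s = 1 and d = 99.
Repeated squaring mod 199: 154^1 ≡ 154, 154^2 ≡ 35, 154^4 ≡ 31, 154^8 ≡ 165, 154^16 ≡ 161, 154^32 ≡ 51, 154^64 ≡ 14.
99 = 64 + 32 + 2 + 1, so 154^99 ≡ 14·51·35·154 ≡ 198 (mod 199).

198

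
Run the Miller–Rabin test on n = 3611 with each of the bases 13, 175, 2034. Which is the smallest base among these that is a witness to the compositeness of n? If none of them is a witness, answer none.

13

n − 1 = 3610 = 2^1 · 1805, so s = 1 and d = 1805.
Base 13: x_0 = 13^1805 mod 3611 = 1715. x_0 ∉ {1, 3610} and s = 1, so 13 is a Miller–Rabin witness and 3611 is composite.
Base 175: x_0 = 175^1805 mod 3611 = 2360. x_0 ∉ {1, 3610} and s = 1, so 175 is a Miller–Rabin witness and 3611 is composite.
Base 2034: x_0 = 2034^1805 mod 3611 = 1390. x_0 ∉ {1, 3610} and s = 1, so 2034 is a Miller–Rabin witness and 3611 is composite.
The smallest witness among the given bases is 13.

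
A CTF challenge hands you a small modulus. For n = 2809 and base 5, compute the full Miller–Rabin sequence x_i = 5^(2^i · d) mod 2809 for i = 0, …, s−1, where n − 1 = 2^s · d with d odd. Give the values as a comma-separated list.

n − 1 = 2808 = 2^3 · 351, so s = 3 and d = 351.
x_0 = 5^351 mod 2809 = 348.
x_1 = 348^2 mod 2809 = 317.
x_2 = 317^2 mod 2809 = 2174.

348, 317, 2174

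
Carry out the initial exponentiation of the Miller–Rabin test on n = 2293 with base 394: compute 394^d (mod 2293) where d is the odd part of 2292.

n − 1 = 2292 = 2^2 · 573, so s = 2 and d = 573.
394^573 mod 2293 = 2292.

2292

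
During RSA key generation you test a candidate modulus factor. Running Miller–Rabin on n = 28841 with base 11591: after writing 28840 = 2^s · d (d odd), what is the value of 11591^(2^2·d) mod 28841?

20060

n − 1 = 28840 = 2^3 · 3605, so s = 3 and d = 3605.
Repeated squaring mod 28841: 11591^1 ≡ 11591, 11591^2 ≡ 9903, 11591^4 ≡ 10009, 11591^8 ≡ 15288, 11591^16 ≡ 24321, 11591^32 ≡ 10972, 11591^64 ≡ 2450, 11591^128 ≡ 3572, 11591^256 ≡ 11462, 11591^512 ≡ 6689, 11591^1024 ≡ 10330, 11591^2048 ≡ 26041.
3605 = 2048 + 1024 + 512 + 16 + 4 + 1, so 11591^3605 ≡ 26041·10330·6689·24321·10009·11591 ≡ 28199 (mod 28841).
x_0 = 28199.
x_1 = 28199^2 mod 28841 = 8390.
x_2 = 8390^2 mod 28841 = 20060.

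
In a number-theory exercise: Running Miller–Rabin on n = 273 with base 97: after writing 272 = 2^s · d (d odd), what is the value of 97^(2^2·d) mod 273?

n − 1 = 272 = 2^4 · 17, so s = 4 and d = 17.
Repeated squaring mod 273: 97^1 ≡ 97, 97^2 ≡ 127, 97^4 ≡ 22, 97^8 ≡ 211, 97^16 ≡ 22.
17 = 16 + 1, so 97^17 ≡ 22·97 ≡ 223 (mod 273).
x_0 = 223.
x_1 = 223^2 mod 273 = 43.
x_2 = 43^2 mod 273 = 211.

211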